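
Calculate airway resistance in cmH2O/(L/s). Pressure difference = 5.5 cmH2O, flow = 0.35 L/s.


R = dP / flow
R = 5.5 / 0.35
R = 15.71 cmH2O/(L/s)


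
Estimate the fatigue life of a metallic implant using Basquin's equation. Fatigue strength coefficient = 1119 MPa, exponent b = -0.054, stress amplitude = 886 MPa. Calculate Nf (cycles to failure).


sigma_a = sigma_f' * (2Nf)^b
2Nf = (sigma_a/sigma_f')^(1/b)
2Nf = (886/1119)^(1/-0.054)
2Nf = 75.458898
Nf = 37.73


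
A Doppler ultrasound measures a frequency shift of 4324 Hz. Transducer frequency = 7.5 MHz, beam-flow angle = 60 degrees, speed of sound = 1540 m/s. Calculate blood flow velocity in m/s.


v = fd * c / (2 * f0 * cos(theta))
v = 4324 * 1540 / (2 * 7.5000e+06 * cos(60))
v = 0.8879 m/s


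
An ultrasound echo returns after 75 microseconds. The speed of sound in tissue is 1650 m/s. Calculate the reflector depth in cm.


depth = c * t / 2
t = 75 us = 7.5000e-05 s
depth = 1650 * 7.5000e-05 / 2
depth = 0.061875 m = 6.1875 cm


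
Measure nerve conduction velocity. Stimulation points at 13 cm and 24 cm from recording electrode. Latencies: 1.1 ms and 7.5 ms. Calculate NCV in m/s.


Distance = (24 - 13) / 100 = 0.11 m
dt = (7.5 - 1.1) / 1000 = 0.0064 s
NCV = dist / dt = 17.19 m/s


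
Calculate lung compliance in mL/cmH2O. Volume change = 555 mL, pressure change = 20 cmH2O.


C = dV / dP
C = 555 / 20
C = 27.75 mL/cmH2O


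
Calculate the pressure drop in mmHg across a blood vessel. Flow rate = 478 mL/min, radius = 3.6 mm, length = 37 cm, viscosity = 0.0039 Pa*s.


dP = 8*mu*L*Q / (pi*r^4)
Q = 478 mL/min = 7.96667e-06 m^3/s
dP = 174.29 Pa = 174.29 / 133.322 mmHg = 1.307 mmHg


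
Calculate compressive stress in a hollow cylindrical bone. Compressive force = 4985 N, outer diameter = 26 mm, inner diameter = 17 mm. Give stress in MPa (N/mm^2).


A = pi*(r_o^2 - r_i^2)
r_o = 13 mm, r_i = 8.5 mm
A = 303.949 mm^2
sigma = F/A = 4985 / 303.949
sigma = 16.4 MPa


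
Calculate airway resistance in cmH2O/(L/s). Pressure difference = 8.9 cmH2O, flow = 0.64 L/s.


R = dP / flow
R = 8.9 / 0.64
R = 13.91 cmH2O/(L/s)


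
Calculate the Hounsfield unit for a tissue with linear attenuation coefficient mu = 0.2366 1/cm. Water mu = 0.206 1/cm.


HU = ((mu_tissue - mu_water) / mu_water) * 1000
HU = ((0.2366 - 0.206) / 0.206) * 1000
HU = 148.5


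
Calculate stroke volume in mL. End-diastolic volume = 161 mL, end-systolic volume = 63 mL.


SV = EDV - ESV
SV = 161 - 63
SV = 98 mL


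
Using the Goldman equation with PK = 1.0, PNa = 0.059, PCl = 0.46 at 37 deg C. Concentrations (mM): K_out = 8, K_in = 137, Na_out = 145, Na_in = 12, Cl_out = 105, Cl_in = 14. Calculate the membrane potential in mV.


Vm = (RT/F)*ln((PK*Ko + PNa*Nao + PCl*Cli)/(PK*Ki + PNa*Nai + PCl*Clo))
Numer = 22.995, Denom = 186.008
Vm = -55.87 mV


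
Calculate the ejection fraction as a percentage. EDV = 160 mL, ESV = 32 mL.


SV = EDV - ESV = 160 - 32 = 128 mL
EF = SV/EDV * 100 = 128/160 * 100
EF = 80%


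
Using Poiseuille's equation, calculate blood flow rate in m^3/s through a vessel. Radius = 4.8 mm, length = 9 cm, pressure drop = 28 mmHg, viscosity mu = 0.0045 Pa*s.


Q = pi*r^4*dP / (8*mu*L)
r = 0.0048 m, L = 0.09 m
dP = 28 mmHg = 3733.016 Pa
Q = 0.001921 m^3/s


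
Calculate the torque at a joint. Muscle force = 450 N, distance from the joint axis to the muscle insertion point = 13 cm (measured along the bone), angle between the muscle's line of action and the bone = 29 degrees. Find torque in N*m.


Torque = F * d * sin(theta)   (moment arm = d*sin(theta))
d = 13 cm = 0.13 m
Torque = 450 * 0.13 * sin(29)
Torque = 28.36 N*m


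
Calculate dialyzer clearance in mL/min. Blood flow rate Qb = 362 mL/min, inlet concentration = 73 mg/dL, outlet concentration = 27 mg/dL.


K = Qb * (Cb_in - Cb_out) / Cb_in
K = 362 * (73 - 27) / 73
K = 228.1 mL/min


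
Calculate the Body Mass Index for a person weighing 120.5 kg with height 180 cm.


BMI = weight / height^2
height = 180 cm = 1.8 m
BMI = 120.5 / 1.8^2
BMI = 37.19 kg/m^2


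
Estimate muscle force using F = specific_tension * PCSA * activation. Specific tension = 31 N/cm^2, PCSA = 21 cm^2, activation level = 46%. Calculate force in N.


F = sigma * PCSA * activation
F = 31 * 21 * 0.46
F = 299.5 N


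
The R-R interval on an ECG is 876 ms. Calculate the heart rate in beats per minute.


HR = 60 / RR_interval(s)
RR = 876 ms = 0.876 s
HR = 60 / 0.876 = 68.49 bpm


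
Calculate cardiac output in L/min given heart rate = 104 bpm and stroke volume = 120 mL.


CO = HR * SV
CO = 104 * 120 / 1000
CO = 12.48 L/min


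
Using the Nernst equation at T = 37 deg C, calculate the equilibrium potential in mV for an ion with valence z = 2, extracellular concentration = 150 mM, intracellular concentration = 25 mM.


E = (RT/(zF)) * ln(C_out/C_in)
T = 37 + 273.15 = 310.15 K
E = (8.314 * 310.15 / (2 * 96485)) * ln(150/25)
E = 23.94 mV


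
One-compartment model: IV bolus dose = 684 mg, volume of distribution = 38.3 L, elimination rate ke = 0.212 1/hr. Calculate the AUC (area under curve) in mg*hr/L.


C0 = Dose/Vd = 684/38.3 = 17.859 mg/L
AUC = C0/ke = 17.859/0.212
AUC = 84.24 mg*hr/L


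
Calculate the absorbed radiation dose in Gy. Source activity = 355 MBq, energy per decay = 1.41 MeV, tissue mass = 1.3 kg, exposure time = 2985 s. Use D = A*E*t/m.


A = 355 MBq = 3.5500e+08 Bq
E = 1.41 MeV = 2.25882e-13 J
D = A*E*t/m = 3.5500e+08*2.25882e-13*2985/1.3
D = 0.1841 Gy


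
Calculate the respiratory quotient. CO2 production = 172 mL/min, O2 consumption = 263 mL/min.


RQ = VCO2 / VO2
RQ = 172 / 263
RQ = 0.654


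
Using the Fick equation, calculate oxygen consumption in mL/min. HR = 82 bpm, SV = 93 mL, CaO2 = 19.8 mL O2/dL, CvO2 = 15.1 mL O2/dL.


CO = HR*SV = 82*93/1000 = 7.626 L/min
a-v O2 diff = 19.8 - 15.1 = 4.7 mL/dL
VO2 = CO * (CaO2-CvO2) * 10 dL/L
VO2 = 7.626 * 4.7 * 10
VO2 = 358.4 mL/min


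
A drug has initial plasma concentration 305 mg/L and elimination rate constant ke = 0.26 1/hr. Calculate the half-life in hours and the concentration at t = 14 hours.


t_half = ln(2) / ke = 0.693147 / 0.26 = 2.666 hr
C(t) = C0 * exp(-ke*t) = 305 * exp(-0.26*14)
C(14) = 8.007 mg/L


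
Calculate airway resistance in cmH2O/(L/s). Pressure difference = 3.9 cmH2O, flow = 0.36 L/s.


R = dP / flow
R = 3.9 / 0.36
R = 10.83 cmH2O/(L/s)


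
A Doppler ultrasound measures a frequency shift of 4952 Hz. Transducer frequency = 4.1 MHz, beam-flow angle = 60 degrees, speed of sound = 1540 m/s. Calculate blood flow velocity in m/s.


v = fd * c / (2 * f0 * cos(theta))
v = 4952 * 1540 / (2 * 4.1000e+06 * cos(60))
v = 1.86 m/s


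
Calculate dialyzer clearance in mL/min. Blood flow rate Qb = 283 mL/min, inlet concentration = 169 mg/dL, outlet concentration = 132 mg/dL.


K = Qb * (Cb_in - Cb_out) / Cb_in
K = 283 * (169 - 132) / 169
K = 61.96 mL/min


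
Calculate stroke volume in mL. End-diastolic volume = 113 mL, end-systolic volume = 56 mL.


SV = EDV - ESV
SV = 113 - 56
SV = 57 mL


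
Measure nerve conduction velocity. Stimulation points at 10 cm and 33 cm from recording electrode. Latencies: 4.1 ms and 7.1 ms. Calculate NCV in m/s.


Distance = (33 - 10) / 100 = 0.23 m
dt = (7.1 - 4.1) / 1000 = 0.003 s
NCV = dist / dt = 76.67 m/s


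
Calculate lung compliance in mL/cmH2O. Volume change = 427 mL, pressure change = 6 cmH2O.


C = dV / dP
C = 427 / 6
C = 71.17 mL/cmH2O


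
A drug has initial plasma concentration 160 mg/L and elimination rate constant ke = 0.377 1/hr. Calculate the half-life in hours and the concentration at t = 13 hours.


t_half = ln(2) / ke = 0.693147 / 0.377 = 1.839 hr
C(t) = C0 * exp(-ke*t) = 160 * exp(-0.377*13)
C(13) = 1.19 mg/L


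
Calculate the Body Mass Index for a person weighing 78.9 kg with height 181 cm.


BMI = weight / height^2
height = 181 cm = 1.81 m
BMI = 78.9 / 1.81^2
BMI = 24.08 kg/m^2


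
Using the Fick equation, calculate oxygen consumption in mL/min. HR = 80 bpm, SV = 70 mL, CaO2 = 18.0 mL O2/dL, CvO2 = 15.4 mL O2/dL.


CO = HR*SV = 80*70/1000 = 5.6 L/min
a-v O2 diff = 18.0 - 15.4 = 2.6 mL/dL
VO2 = CO * (CaO2-CvO2) * 10 dL/L
VO2 = 5.6 * 2.6 * 10
VO2 = 145.6 mL/min


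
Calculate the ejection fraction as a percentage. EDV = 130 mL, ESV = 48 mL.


SV = EDV - ESV = 130 - 48 = 82 mL
EF = SV/EDV * 100 = 82/130 * 100
EF = 63.08%


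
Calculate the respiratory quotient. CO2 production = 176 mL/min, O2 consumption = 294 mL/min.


RQ = VCO2 / VO2
RQ = 176 / 294
RQ = 0.5986


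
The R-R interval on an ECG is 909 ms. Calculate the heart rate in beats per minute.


HR = 60 / RR_interval(s)
RR = 909 ms = 0.909 s
HR = 60 / 0.909 = 66.01 bpm


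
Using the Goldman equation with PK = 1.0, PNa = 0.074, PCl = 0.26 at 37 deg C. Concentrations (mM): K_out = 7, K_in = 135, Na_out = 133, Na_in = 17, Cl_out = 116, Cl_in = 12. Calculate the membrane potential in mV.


Vm = (RT/F)*ln((PK*Ko + PNa*Nao + PCl*Cli)/(PK*Ki + PNa*Nai + PCl*Clo))
Numer = 19.962, Denom = 166.418
Vm = -56.68 mV


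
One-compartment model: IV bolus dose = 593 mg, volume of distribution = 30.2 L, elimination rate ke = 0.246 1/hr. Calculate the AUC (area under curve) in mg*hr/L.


C0 = Dose/Vd = 593/30.2 = 19.6358 mg/L
AUC = C0/ke = 19.6358/0.246
AUC = 79.82 mg*hr/L


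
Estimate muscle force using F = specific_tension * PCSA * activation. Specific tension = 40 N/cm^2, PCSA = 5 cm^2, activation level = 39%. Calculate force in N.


F = sigma * PCSA * activation
F = 40 * 5 * 0.39
F = 78 N


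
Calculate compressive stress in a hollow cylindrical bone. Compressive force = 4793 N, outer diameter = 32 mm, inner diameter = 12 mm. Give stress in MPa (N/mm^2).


A = pi*(r_o^2 - r_i^2)
r_o = 16 mm, r_i = 6 mm
A = 691.15 mm^2
sigma = F/A = 4793 / 691.15
sigma = 6.935 MPa


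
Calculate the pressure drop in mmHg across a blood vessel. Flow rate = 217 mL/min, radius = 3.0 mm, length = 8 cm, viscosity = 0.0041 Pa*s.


dP = 8*mu*L*Q / (pi*r^4)
Q = 217 mL/min = 3.61667e-06 m^3/s
dP = 37.2939 Pa = 37.2939 / 133.322 mmHg = 0.2797 mmHg


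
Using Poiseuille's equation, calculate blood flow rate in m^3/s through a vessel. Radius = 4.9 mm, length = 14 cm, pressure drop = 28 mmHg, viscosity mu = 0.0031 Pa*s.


Q = pi*r^4*dP / (8*mu*L)
r = 0.0049 m, L = 0.14 m
dP = 28 mmHg = 3733.016 Pa
Q = 0.001947 m^3/s


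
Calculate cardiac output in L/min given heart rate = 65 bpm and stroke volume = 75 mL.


CO = HR * SV
CO = 65 * 75 / 1000
CO = 4.875 L/min


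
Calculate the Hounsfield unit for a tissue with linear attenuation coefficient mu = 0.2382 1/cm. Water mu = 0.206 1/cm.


HU = ((mu_tissue - mu_water) / mu_water) * 1000
HU = ((0.2382 - 0.206) / 0.206) * 1000
HU = 156.3


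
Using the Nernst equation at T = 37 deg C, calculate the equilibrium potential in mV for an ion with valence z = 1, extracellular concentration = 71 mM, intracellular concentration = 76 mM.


E = (RT/(zF)) * ln(C_out/C_in)
T = 37 + 273.15 = 310.15 K
E = (8.314 * 310.15 / (1 * 96485)) * ln(71/76)
E = -1.819 mV


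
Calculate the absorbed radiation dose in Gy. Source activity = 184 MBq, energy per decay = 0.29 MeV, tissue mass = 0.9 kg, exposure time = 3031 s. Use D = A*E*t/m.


A = 184 MBq = 1.8400e+08 Bq
E = 0.29 MeV = 4.6458e-14 J
D = A*E*t/m = 1.8400e+08*4.6458e-14*3031/0.9
D = 0.02879 Gy


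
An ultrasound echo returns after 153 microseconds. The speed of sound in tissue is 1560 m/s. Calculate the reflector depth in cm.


depth = c * t / 2
t = 153 us = 1.5300e-04 s
depth = 1560 * 1.5300e-04 / 2
depth = 0.11934 m = 11.934 cm


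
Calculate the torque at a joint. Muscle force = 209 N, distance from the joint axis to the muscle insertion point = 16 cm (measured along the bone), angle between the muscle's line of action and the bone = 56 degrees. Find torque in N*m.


Torque = F * d * sin(theta)   (moment arm = d*sin(theta))
d = 16 cm = 0.16 m
Torque = 209 * 0.16 * sin(56)
Torque = 27.72 N*m


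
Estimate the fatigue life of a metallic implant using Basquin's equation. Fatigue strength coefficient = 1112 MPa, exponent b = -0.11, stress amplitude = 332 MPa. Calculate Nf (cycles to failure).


sigma_a = sigma_f' * (2Nf)^b
2Nf = (sigma_a/sigma_f')^(1/b)
2Nf = (332/1112)^(1/-0.11)
2Nf = 59214.024
Nf = 2.961e+04


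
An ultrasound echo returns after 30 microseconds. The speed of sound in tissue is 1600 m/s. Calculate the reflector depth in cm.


depth = c * t / 2
t = 30 us = 3.0000e-05 s
depth = 1600 * 3.0000e-05 / 2
depth = 0.024 m = 2.4 cm


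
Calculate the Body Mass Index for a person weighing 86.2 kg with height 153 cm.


BMI = weight / height^2
height = 153 cm = 1.53 m
BMI = 86.2 / 1.53^2
BMI = 36.82 kg/m^2


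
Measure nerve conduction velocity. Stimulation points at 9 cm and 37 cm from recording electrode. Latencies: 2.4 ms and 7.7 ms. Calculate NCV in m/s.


Distance = (37 - 9) / 100 = 0.28 m
dt = (7.7 - 2.4) / 1000 = 0.0053 s
NCV = dist / dt = 52.83 m/s


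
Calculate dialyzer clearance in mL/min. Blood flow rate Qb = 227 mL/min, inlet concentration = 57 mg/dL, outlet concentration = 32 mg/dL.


K = Qb * (Cb_in - Cb_out) / Cb_in
K = 227 * (57 - 32) / 57
K = 99.56 mL/min


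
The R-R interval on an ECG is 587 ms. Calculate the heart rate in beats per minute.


HR = 60 / RR_interval(s)
RR = 587 ms = 0.587 s
HR = 60 / 0.587 = 102.2 bpm


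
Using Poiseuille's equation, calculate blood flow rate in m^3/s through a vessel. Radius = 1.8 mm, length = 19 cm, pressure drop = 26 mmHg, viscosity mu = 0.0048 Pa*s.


Q = pi*r^4*dP / (8*mu*L)
r = 0.0018 m, L = 0.19 m
dP = 26 mmHg = 3466.372 Pa
Q = 1.5669e-05 m^3/s


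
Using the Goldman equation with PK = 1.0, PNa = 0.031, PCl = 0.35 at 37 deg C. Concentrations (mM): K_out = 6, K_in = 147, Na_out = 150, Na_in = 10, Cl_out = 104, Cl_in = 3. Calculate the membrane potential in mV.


Vm = (RT/F)*ln((PK*Ko + PNa*Nao + PCl*Cli)/(PK*Ki + PNa*Nai + PCl*Clo))
Numer = 11.7, Denom = 183.71
Vm = -73.6 mV


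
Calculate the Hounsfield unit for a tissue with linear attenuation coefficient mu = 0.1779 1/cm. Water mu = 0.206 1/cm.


HU = ((mu_tissue - mu_water) / mu_water) * 1000
HU = ((0.1779 - 0.206) / 0.206) * 1000
HU = -136.4


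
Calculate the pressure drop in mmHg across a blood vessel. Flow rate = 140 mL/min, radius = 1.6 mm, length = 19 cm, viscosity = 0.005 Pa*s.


dP = 8*mu*L*Q / (pi*r^4)
Q = 140 mL/min = 2.33333e-06 m^3/s
dP = 861.311 Pa = 861.311 / 133.322 mmHg = 6.46 mmHg


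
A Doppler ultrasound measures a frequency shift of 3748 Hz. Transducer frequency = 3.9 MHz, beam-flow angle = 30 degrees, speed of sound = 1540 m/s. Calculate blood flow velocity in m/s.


v = fd * c / (2 * f0 * cos(theta))
v = 3748 * 1540 / (2 * 3.9000e+06 * cos(30))
v = 0.8545 m/s


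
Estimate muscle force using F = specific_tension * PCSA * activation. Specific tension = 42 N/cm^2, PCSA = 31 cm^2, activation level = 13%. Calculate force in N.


F = sigma * PCSA * activation
F = 42 * 31 * 0.13
F = 169.3 N


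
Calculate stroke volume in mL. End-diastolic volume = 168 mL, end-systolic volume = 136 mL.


SV = EDV - ESV
SV = 168 - 136
SV = 32 mL


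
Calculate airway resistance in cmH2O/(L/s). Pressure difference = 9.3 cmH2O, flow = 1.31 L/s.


R = dP / flow
R = 9.3 / 1.31
R = 7.099 cmH2O/(L/s)


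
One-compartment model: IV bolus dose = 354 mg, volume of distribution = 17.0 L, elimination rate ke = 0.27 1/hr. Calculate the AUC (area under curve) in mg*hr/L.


C0 = Dose/Vd = 354/17.0 = 20.8235 mg/L
AUC = C0/ke = 20.8235/0.27
AUC = 77.12 mg*hr/L


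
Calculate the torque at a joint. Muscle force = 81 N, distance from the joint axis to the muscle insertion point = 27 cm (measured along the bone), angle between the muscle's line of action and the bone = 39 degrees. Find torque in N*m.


Torque = F * d * sin(theta)   (moment arm = d*sin(theta))
d = 27 cm = 0.27 m
Torque = 81 * 0.27 * sin(39)
Torque = 13.76 N*m


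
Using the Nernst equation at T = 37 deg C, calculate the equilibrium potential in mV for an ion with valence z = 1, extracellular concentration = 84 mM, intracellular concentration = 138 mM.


E = (RT/(zF)) * ln(C_out/C_in)
T = 37 + 273.15 = 310.15 K
E = (8.314 * 310.15 / (1 * 96485)) * ln(84/138)
E = -13.27 mV


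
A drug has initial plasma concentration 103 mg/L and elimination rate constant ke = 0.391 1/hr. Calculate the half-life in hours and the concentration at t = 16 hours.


t_half = ln(2) / ke = 0.693147 / 0.391 = 1.773 hr
C(t) = C0 * exp(-ke*t) = 103 * exp(-0.391*16)
C(16) = 0.1976 mg/L


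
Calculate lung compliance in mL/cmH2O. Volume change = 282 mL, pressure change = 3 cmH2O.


C = dV / dP
C = 282 / 3
C = 94 mL/cmH2O


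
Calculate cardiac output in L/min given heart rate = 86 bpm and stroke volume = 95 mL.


CO = HR * SV
CO = 86 * 95 / 1000
CO = 8.17 L/min


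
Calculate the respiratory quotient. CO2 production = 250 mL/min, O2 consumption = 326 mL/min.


RQ = VCO2 / VO2
RQ = 250 / 326
RQ = 0.7669


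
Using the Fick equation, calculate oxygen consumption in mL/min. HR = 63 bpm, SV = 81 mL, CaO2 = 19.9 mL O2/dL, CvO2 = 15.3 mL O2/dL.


CO = HR*SV = 63*81/1000 = 5.103 L/min
a-v O2 diff = 19.9 - 15.3 = 4.6 mL/dL
VO2 = CO * (CaO2-CvO2) * 10 dL/L
VO2 = 5.103 * 4.6 * 10
VO2 = 234.7 mL/min


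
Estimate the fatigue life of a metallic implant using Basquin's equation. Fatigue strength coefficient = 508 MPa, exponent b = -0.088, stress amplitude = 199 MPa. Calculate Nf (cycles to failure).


sigma_a = sigma_f' * (2Nf)^b
2Nf = (sigma_a/sigma_f')^(1/b)
2Nf = (199/508)^(1/-0.088)
2Nf = 42181.388
Nf = 2.109e+04


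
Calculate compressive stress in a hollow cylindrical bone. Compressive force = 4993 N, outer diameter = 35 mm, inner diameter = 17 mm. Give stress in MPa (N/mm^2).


A = pi*(r_o^2 - r_i^2)
r_o = 17.5 mm, r_i = 8.5 mm
A = 735.133 mm^2
sigma = F/A = 4993 / 735.133
sigma = 6.792 MPa


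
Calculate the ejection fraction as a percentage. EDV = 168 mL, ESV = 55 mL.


SV = EDV - ESV = 168 - 55 = 113 mL
EF = SV/EDV * 100 = 113/168 * 100
EF = 67.26%


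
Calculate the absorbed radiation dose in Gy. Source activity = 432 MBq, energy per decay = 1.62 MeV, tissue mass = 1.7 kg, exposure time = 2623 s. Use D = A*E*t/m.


A = 432 MBq = 4.3200e+08 Bq
E = 1.62 MeV = 2.59524e-13 J
D = A*E*t/m = 4.3200e+08*2.59524e-13*2623/1.7
D = 0.173 Gy


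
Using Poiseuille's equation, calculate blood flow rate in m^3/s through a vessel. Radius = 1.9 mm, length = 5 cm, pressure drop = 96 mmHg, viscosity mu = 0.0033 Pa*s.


Q = pi*r^4*dP / (8*mu*L)
r = 0.0019 m, L = 0.05 m
dP = 96 mmHg = 12798.912 Pa
Q = 3.9698e-04 m^3/s


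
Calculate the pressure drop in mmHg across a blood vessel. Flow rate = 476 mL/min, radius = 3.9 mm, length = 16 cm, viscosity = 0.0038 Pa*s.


dP = 8*mu*L*Q / (pi*r^4)
Q = 476 mL/min = 7.93333e-06 m^3/s
dP = 53.0934 Pa = 53.0934 / 133.322 mmHg = 0.3982 mmHg


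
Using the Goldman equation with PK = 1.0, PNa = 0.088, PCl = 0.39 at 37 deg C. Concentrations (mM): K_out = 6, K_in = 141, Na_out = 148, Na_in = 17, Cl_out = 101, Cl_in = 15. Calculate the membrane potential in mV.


Vm = (RT/F)*ln((PK*Ko + PNa*Nao + PCl*Cli)/(PK*Ki + PNa*Nai + PCl*Clo))
Numer = 24.874, Denom = 181.886
Vm = -53.17 mV


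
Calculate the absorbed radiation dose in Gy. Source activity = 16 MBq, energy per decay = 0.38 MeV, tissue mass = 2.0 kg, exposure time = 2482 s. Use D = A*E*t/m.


A = 16 MBq = 1.6000e+07 Bq
E = 0.38 MeV = 6.0876e-14 J
D = A*E*t/m = 1.6000e+07*6.0876e-14*2482/2.0
D = 0.001209 Gy


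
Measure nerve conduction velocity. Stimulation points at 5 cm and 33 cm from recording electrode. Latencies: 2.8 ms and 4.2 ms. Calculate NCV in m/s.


Distance = (33 - 5) / 100 = 0.28 m
dt = (4.2 - 2.8) / 1000 = 0.0014 s
NCV = dist / dt = 200 m/s


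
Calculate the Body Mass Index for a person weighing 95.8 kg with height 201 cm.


BMI = weight / height^2
height = 201 cm = 2.01 m
BMI = 95.8 / 2.01^2
BMI = 23.71 kg/m^2


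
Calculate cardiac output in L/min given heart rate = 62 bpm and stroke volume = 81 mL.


CO = HR * SV
CO = 62 * 81 / 1000
CO = 5.022 L/min


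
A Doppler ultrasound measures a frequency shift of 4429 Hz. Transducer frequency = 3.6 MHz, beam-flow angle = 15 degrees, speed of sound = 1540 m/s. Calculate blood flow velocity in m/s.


v = fd * c / (2 * f0 * cos(theta))
v = 4429 * 1540 / (2 * 3.6000e+06 * cos(15))
v = 0.9807 m/s


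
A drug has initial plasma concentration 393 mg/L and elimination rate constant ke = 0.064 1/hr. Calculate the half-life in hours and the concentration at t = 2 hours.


t_half = ln(2) / ke = 0.693147 / 0.064 = 10.83 hr
C(t) = C0 * exp(-ke*t) = 393 * exp(-0.064*2)
C(2) = 345.8 mg/L


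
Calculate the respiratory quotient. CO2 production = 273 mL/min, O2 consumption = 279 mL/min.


RQ = VCO2 / VO2
RQ = 273 / 279
RQ = 0.9785


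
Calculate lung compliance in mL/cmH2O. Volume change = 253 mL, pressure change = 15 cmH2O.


C = dV / dP
C = 253 / 15
C = 16.87 mL/cmH2O


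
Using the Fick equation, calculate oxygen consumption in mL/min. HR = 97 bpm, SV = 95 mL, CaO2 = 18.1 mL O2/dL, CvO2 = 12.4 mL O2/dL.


CO = HR*SV = 97*95/1000 = 9.215 L/min
a-v O2 diff = 18.1 - 12.4 = 5.7 mL/dL
VO2 = CO * (CaO2-CvO2) * 10 dL/L
VO2 = 9.215 * 5.7 * 10
VO2 = 525.3 mL/min


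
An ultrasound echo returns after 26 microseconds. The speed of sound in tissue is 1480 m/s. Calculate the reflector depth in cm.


depth = c * t / 2
t = 26 us = 2.6000e-05 s
depth = 1480 * 2.6000e-05 / 2
depth = 0.01924 m = 1.924 cm


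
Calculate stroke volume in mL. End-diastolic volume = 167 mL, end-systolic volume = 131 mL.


SV = EDV - ESV
SV = 167 - 131
SV = 36 mL


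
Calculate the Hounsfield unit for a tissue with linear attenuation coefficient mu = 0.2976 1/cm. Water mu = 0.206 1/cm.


HU = ((mu_tissue - mu_water) / mu_water) * 1000
HU = ((0.2976 - 0.206) / 0.206) * 1000
HU = 444.7


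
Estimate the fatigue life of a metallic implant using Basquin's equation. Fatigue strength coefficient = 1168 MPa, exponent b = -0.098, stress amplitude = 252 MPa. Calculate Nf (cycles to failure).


sigma_a = sigma_f' * (2Nf)^b
2Nf = (sigma_a/sigma_f')^(1/b)
2Nf = (252/1168)^(1/-0.098)
2Nf = 6256767.5
Nf = 3.1284e+06


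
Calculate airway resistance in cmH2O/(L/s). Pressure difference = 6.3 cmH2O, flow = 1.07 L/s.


R = dP / flow
R = 6.3 / 1.07
R = 5.888 cmH2O/(L/s)


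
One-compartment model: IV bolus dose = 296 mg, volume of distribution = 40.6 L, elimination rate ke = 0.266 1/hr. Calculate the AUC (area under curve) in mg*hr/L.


C0 = Dose/Vd = 296/40.6 = 7.29064 mg/L
AUC = C0/ke = 7.29064/0.266
AUC = 27.41 mg*hr/L


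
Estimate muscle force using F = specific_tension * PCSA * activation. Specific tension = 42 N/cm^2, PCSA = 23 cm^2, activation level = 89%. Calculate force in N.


F = sigma * PCSA * activation
F = 42 * 23 * 0.89
F = 859.7 N


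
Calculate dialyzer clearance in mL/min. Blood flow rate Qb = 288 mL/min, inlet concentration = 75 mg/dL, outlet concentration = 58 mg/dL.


K = Qb * (Cb_in - Cb_out) / Cb_in
K = 288 * (75 - 58) / 75
K = 65.28 mL/min


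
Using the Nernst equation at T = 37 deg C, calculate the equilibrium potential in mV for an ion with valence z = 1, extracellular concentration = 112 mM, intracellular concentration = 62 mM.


E = (RT/(zF)) * ln(C_out/C_in)
T = 37 + 273.15 = 310.15 K
E = (8.314 * 310.15 / (1 * 96485)) * ln(112/62)
E = 15.8 mV


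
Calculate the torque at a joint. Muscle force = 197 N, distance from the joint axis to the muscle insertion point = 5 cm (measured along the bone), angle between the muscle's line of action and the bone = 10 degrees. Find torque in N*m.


Torque = F * d * sin(theta)   (moment arm = d*sin(theta))
d = 5 cm = 0.05 m
Torque = 197 * 0.05 * sin(10)
Torque = 1.71 N*m


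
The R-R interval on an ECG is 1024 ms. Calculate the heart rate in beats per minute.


HR = 60 / RR_interval(s)
RR = 1024 ms = 1.024 s
HR = 60 / 1.024 = 58.59 bpm


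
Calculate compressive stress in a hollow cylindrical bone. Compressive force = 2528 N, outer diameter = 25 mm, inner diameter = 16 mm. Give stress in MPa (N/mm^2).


A = pi*(r_o^2 - r_i^2)
r_o = 12.5 mm, r_i = 8 mm
A = 289.812 mm^2
sigma = F/A = 2528 / 289.812
sigma = 8.723 MPa


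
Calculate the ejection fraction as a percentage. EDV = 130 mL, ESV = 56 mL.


SV = EDV - ESV = 130 - 56 = 74 mL
EF = SV/EDV * 100 = 74/130 * 100
EF = 56.92%


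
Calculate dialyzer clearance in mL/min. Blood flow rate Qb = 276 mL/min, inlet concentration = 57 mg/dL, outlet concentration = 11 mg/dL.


K = Qb * (Cb_in - Cb_out) / Cb_in
K = 276 * (57 - 11) / 57
K = 222.7 mL/min


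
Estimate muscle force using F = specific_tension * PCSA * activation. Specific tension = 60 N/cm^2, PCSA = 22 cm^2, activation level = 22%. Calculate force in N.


F = sigma * PCSA * activation
F = 60 * 22 * 0.22
F = 290.4 N


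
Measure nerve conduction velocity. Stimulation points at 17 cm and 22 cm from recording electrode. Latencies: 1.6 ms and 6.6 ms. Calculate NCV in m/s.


Distance = (22 - 17) / 100 = 0.05 m
dt = (6.6 - 1.6) / 1000 = 0.005 s
NCV = dist / dt = 10 m/s


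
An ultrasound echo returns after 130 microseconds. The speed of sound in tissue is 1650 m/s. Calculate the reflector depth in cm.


depth = c * t / 2
t = 130 us = 1.3000e-04 s
depth = 1650 * 1.3000e-04 / 2
depth = 0.10725 m = 10.725 cm


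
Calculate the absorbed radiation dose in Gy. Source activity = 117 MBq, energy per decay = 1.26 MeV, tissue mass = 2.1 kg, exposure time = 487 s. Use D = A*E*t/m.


A = 117 MBq = 1.1700e+08 Bq
E = 1.26 MeV = 2.01852e-13 J
D = A*E*t/m = 1.1700e+08*2.01852e-13*487/2.1
D = 0.005477 Gy


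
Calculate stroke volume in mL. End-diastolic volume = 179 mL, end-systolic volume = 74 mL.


SV = EDV - ESV
SV = 179 - 74
SV = 105 mL


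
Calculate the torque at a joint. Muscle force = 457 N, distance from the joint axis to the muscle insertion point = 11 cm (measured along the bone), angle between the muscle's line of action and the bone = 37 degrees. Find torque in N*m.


Torque = F * d * sin(theta)   (moment arm = d*sin(theta))
d = 11 cm = 0.11 m
Torque = 457 * 0.11 * sin(37)
Torque = 30.25 N*m


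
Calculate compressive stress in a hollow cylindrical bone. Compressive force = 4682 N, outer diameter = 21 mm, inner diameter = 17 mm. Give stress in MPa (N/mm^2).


A = pi*(r_o^2 - r_i^2)
r_o = 10.5 mm, r_i = 8.5 mm
A = 119.381 mm^2
sigma = F/A = 4682 / 119.381
sigma = 39.22 MPa


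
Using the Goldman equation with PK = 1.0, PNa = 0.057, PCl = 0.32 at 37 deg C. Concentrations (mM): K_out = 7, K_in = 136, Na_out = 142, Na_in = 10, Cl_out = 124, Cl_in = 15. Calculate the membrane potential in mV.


Vm = (RT/F)*ln((PK*Ko + PNa*Nao + PCl*Cli)/(PK*Ki + PNa*Nai + PCl*Clo))
Numer = 19.894, Denom = 176.25
Vm = -58.3 mV


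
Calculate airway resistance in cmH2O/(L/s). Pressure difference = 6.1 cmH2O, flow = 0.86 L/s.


R = dP / flow
R = 6.1 / 0.86
R = 7.093 cmH2O/(L/s)


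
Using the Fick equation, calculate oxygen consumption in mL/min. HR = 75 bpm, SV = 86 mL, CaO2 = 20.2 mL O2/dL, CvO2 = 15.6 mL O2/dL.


CO = HR*SV = 75*86/1000 = 6.45 L/min
a-v O2 diff = 20.2 - 15.6 = 4.6 mL/dL
VO2 = CO * (CaO2-CvO2) * 10 dL/L
VO2 = 6.45 * 4.6 * 10
VO2 = 296.7 mL/min


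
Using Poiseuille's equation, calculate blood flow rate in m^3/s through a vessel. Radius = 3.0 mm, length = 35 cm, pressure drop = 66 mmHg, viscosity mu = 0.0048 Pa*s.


Q = pi*r^4*dP / (8*mu*L)
r = 0.003 m, L = 0.35 m
dP = 66 mmHg = 8799.252 Pa
Q = 1.6660e-04 m^3/s


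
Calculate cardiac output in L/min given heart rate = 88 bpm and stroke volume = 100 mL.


CO = HR * SV
CO = 88 * 100 / 1000
CO = 8.8 L/min


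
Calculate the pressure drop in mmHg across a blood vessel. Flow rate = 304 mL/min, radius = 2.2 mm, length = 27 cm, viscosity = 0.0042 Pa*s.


dP = 8*mu*L*Q / (pi*r^4)
Q = 304 mL/min = 5.06667e-06 m^3/s
dP = 624.576 Pa = 624.576 / 133.322 mmHg = 4.685 mmHg


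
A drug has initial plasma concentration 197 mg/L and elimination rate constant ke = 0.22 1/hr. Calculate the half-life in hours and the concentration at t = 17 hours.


t_half = ln(2) / ke = 0.693147 / 0.22 = 3.151 hr
C(t) = C0 * exp(-ke*t) = 197 * exp(-0.22*17)
C(17) = 4.68 mg/L


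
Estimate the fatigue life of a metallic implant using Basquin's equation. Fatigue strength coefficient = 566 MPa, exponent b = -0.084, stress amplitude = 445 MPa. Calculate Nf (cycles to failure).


sigma_a = sigma_f' * (2Nf)^b
2Nf = (sigma_a/sigma_f')^(1/b)
2Nf = (445/566)^(1/-0.084)
2Nf = 17.519787
Nf = 8.76


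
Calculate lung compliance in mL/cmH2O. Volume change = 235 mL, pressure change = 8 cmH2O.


C = dV / dP
C = 235 / 8
C = 29.38 mL/cmH2O


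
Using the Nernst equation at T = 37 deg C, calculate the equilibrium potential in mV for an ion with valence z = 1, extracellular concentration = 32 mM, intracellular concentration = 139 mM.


E = (RT/(zF)) * ln(C_out/C_in)
T = 37 + 273.15 = 310.15 K
E = (8.314 * 310.15 / (1 * 96485)) * ln(32/139)
E = -39.25 mV


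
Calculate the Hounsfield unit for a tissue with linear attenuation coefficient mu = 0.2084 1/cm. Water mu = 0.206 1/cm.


HU = ((mu_tissue - mu_water) / mu_water) * 1000
HU = ((0.2084 - 0.206) / 0.206) * 1000
HU = 11.65


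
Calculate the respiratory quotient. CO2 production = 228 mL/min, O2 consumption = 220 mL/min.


RQ = VCO2 / VO2
RQ = 228 / 220
RQ = 1.036


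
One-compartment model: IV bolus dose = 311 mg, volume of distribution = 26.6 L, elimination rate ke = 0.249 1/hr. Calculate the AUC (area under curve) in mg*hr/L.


C0 = Dose/Vd = 311/26.6 = 11.6917 mg/L
AUC = C0/ke = 11.6917/0.249
AUC = 46.95 mg*hr/L


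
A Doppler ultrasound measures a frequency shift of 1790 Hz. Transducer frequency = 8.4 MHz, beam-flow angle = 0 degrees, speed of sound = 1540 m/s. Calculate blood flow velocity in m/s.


v = fd * c / (2 * f0 * cos(theta))
v = 1790 * 1540 / (2 * 8.4000e+06 * cos(0))
v = 0.1641 m/s


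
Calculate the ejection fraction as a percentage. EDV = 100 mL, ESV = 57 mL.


SV = EDV - ESV = 100 - 57 = 43 mL
EF = SV/EDV * 100 = 43/100 * 100
EF = 43%


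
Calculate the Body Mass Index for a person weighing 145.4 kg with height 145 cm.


BMI = weight / height^2
height = 145 cm = 1.45 m
BMI = 145.4 / 1.45^2
BMI = 69.16 kg/m^2


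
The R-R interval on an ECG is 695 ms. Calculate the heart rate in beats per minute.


HR = 60 / RR_interval(s)
RR = 695 ms = 0.695 s
HR = 60 / 0.695 = 86.33 bpm


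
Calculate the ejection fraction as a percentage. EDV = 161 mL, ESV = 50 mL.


SV = EDV - ESV = 161 - 50 = 111 mL
EF = SV/EDV * 100 = 111/161 * 100
EF = 68.94%


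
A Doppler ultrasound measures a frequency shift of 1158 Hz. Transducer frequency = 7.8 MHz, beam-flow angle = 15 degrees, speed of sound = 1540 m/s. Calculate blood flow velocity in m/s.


v = fd * c / (2 * f0 * cos(theta))
v = 1158 * 1540 / (2 * 7.8000e+06 * cos(15))
v = 0.1183 m/s


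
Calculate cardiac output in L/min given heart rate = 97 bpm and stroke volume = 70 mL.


CO = HR * SV
CO = 97 * 70 / 1000
CO = 6.79 L/min


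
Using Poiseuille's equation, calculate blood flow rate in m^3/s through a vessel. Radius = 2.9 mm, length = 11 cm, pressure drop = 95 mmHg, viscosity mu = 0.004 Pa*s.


Q = pi*r^4*dP / (8*mu*L)
r = 0.0029 m, L = 0.11 m
dP = 95 mmHg = 12665.59 Pa
Q = 7.9951e-04 m^3/s


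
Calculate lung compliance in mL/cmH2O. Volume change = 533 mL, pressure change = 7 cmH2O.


C = dV / dP
C = 533 / 7
C = 76.14 mL/cmH2O


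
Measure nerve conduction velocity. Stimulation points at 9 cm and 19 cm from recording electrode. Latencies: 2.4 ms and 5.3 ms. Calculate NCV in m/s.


Distance = (19 - 9) / 100 = 0.1 m
dt = (5.3 - 2.4) / 1000 = 0.0029 s
NCV = dist / dt = 34.48 m/s


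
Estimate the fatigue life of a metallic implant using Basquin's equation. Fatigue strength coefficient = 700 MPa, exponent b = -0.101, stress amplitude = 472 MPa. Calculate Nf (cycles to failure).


sigma_a = sigma_f' * (2Nf)^b
2Nf = (sigma_a/sigma_f')^(1/b)
2Nf = (472/700)^(1/-0.101)
2Nf = 49.501034
Nf = 24.75


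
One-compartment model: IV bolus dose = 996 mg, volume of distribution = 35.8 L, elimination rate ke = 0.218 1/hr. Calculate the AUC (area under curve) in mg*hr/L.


C0 = Dose/Vd = 996/35.8 = 27.8212 mg/L
AUC = C0/ke = 27.8212/0.218
AUC = 127.6 mg*hr/L


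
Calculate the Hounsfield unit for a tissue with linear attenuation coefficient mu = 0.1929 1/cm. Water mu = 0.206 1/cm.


HU = ((mu_tissue - mu_water) / mu_water) * 1000
HU = ((0.1929 - 0.206) / 0.206) * 1000
HU = -63.59


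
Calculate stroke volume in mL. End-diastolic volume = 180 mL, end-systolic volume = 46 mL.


SV = EDV - ESV
SV = 180 - 46
SV = 134 mL


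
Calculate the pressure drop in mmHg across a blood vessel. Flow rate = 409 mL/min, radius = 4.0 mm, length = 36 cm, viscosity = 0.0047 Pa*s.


dP = 8*mu*L*Q / (pi*r^4)
Q = 409 mL/min = 6.81667e-06 m^3/s
dP = 114.729 Pa = 114.729 / 133.322 mmHg = 0.8605 mmHg


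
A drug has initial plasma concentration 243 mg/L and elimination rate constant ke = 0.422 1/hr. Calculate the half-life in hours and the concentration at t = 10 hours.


t_half = ln(2) / ke = 0.693147 / 0.422 = 1.643 hr
C(t) = C0 * exp(-ke*t) = 243 * exp(-0.422*10)
C(10) = 3.572 mg/L


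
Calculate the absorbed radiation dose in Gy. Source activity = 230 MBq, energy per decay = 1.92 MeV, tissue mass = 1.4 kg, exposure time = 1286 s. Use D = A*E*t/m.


A = 230 MBq = 2.3000e+08 Bq
E = 1.92 MeV = 3.07584e-13 J
D = A*E*t/m = 2.3000e+08*3.07584e-13*1286/1.4
D = 0.06498 Gy


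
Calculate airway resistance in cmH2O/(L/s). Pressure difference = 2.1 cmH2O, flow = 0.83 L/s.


R = dP / flow
R = 2.1 / 0.83
R = 2.53 cmH2O/(L/s)


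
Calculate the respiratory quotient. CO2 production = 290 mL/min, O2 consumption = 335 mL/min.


RQ = VCO2 / VO2
RQ = 290 / 335
RQ = 0.8657


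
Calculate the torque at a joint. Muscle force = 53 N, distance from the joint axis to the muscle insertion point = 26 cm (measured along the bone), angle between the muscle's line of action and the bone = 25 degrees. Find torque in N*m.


Torque = F * d * sin(theta)   (moment arm = d*sin(theta))
d = 26 cm = 0.26 m
Torque = 53 * 0.26 * sin(25)
Torque = 5.824 N*m


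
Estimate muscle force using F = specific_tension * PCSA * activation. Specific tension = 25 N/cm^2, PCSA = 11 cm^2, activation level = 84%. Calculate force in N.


F = sigma * PCSA * activation
F = 25 * 11 * 0.84
F = 231 N


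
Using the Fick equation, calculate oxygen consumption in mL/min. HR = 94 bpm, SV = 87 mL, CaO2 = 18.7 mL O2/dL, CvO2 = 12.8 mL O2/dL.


CO = HR*SV = 94*87/1000 = 8.178 L/min
a-v O2 diff = 18.7 - 12.8 = 5.9 mL/dL
VO2 = CO * (CaO2-CvO2) * 10 dL/L
VO2 = 8.178 * 5.9 * 10
VO2 = 482.5 mL/min


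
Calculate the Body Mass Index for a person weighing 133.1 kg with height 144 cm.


BMI = weight / height^2
height = 144 cm = 1.44 m
BMI = 133.1 / 1.44^2
BMI = 64.19 kg/m^2


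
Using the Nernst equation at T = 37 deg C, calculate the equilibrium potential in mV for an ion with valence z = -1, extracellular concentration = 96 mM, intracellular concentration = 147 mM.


E = (RT/(zF)) * ln(C_out/C_in)
T = 37 + 273.15 = 310.15 K
E = (8.314 * 310.15 / (-1 * 96485)) * ln(96/147)
E = 11.39 mV


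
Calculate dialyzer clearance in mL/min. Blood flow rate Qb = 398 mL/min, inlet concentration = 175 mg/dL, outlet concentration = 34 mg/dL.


K = Qb * (Cb_in - Cb_out) / Cb_in
K = 398 * (175 - 34) / 175
K = 320.7 mL/min


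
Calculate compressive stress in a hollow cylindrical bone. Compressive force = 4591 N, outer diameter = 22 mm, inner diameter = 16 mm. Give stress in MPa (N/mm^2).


A = pi*(r_o^2 - r_i^2)
r_o = 11 mm, r_i = 8 mm
A = 179.071 mm^2
sigma = F/A = 4591 / 179.071
sigma = 25.64 MPa


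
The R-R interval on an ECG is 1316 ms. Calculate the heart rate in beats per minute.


HR = 60 / RR_interval(s)
RR = 1316 ms = 1.316 s
HR = 60 / 1.316 = 45.59 bpm


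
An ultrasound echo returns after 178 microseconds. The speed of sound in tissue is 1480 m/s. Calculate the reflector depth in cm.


depth = c * t / 2
t = 178 us = 1.7800e-04 s
depth = 1480 * 1.7800e-04 / 2
depth = 0.13172 m = 13.172 cm


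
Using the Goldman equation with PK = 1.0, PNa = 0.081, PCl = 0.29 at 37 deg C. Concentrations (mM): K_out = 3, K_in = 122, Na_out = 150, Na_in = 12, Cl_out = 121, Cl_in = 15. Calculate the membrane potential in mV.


Vm = (RT/F)*ln((PK*Ko + PNa*Nao + PCl*Cli)/(PK*Ki + PNa*Nai + PCl*Clo))
Numer = 19.5, Denom = 158.062
Vm = -55.92 mV


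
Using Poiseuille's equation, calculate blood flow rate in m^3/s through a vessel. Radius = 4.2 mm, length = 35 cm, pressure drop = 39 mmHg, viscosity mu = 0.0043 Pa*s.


Q = pi*r^4*dP / (8*mu*L)
r = 0.0042 m, L = 0.35 m
dP = 39 mmHg = 5199.558 Pa
Q = 4.2217e-04 m^3/s


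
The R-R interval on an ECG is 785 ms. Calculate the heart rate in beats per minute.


HR = 60 / RR_interval(s)
RR = 785 ms = 0.785 s
HR = 60 / 0.785 = 76.43 bpm


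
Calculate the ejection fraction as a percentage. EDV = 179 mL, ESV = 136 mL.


SV = EDV - ESV = 179 - 136 = 43 mL
EF = SV/EDV * 100 = 43/179 * 100
EF = 24.02%


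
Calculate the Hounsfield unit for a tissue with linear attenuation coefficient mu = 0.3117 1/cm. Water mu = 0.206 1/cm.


HU = ((mu_tissue - mu_water) / mu_water) * 1000
HU = ((0.3117 - 0.206) / 0.206) * 1000
HU = 513.1


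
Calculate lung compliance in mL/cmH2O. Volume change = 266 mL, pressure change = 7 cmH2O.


C = dV / dP
C = 266 / 7
C = 38 mL/cmH2O


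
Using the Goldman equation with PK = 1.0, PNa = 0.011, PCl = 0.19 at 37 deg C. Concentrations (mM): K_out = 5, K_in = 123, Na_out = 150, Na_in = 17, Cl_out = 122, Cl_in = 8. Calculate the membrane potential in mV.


Vm = (RT/F)*ln((PK*Ko + PNa*Nao + PCl*Cli)/(PK*Ki + PNa*Nai + PCl*Clo))
Numer = 8.17, Denom = 146.367
Vm = -77.12 mV


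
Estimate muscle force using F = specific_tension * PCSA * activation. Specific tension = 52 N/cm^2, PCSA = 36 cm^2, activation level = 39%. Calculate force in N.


F = sigma * PCSA * activation
F = 52 * 36 * 0.39
F = 730.1 N


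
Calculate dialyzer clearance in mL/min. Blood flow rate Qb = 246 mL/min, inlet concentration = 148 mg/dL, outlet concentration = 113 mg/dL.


K = Qb * (Cb_in - Cb_out) / Cb_in
K = 246 * (148 - 113) / 148
K = 58.18 mL/min


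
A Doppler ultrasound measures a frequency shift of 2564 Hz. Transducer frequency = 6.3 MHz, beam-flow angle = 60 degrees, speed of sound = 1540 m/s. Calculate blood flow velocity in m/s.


v = fd * c / (2 * f0 * cos(theta))
v = 2564 * 1540 / (2 * 6.3000e+06 * cos(60))
v = 0.6268 m/s


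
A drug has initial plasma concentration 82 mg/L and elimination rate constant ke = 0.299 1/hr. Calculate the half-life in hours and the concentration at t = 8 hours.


t_half = ln(2) / ke = 0.693147 / 0.299 = 2.318 hr
C(t) = C0 * exp(-ke*t) = 82 * exp(-0.299*8)
C(8) = 7.499 mg/L


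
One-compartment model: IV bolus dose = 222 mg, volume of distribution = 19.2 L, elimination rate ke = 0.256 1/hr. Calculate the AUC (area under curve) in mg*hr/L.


C0 = Dose/Vd = 222/19.2 = 11.5625 mg/L
AUC = C0/ke = 11.5625/0.256
AUC = 45.17 mg*hr/L


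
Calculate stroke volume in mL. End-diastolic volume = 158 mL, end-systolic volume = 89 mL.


SV = EDV - ESV
SV = 158 - 89
SV = 69 mL


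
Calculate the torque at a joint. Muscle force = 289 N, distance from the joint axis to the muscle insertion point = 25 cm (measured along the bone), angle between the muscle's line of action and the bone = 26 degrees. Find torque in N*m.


Torque = F * d * sin(theta)   (moment arm = d*sin(theta))
d = 25 cm = 0.25 m
Torque = 289 * 0.25 * sin(26)
Torque = 31.67 N*m
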